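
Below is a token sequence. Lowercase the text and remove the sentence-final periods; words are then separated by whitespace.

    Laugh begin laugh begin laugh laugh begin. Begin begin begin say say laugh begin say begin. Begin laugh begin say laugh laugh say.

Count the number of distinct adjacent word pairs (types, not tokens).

23 tokens → 22 bigram windows in total.
Repeated bigrams (each contributes count−1 duplicates):
  laugh begin: 5
  begin begin: 4
  begin laugh: 3
  begin say: 3
  laugh laugh: 2
  say laugh: 2
13 duplicate windows → 22 − 13 = 9 distinct.

9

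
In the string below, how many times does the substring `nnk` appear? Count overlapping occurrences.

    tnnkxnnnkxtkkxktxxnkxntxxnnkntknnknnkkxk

Sliding a length-3 window over the 40 characters (38 positions):
  position 2–4: nnk
  position 7–9: nnk
  position 26–28: nnk
  position 32–34: nnk
  position 35–37: nnk

5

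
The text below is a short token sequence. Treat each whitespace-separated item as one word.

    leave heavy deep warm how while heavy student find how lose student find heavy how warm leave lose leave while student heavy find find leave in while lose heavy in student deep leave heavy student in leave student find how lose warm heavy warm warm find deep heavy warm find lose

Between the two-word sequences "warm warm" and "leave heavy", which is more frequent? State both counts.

"warm warm": 1 occurrence
"leave heavy": 2 occurrences

"leave heavy" (2 vs 1)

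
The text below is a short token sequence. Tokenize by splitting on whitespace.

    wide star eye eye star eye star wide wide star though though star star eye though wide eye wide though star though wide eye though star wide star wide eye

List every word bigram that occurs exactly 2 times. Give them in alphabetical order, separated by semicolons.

Bigram counts meeting the condition (exactly 2 times):
  eye star: 2
  eye though: 2
  star though: 2
  though wide: 2

eye star; eye though; star though; though wide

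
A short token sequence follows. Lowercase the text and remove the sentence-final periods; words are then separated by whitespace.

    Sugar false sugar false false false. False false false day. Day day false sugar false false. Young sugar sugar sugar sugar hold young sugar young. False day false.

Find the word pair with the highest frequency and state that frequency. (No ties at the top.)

"false false", 6 times

Bigram frequencies (highest first):
  false false: 6
  sugar false: 3
  sugar sugar: 3
  false sugar: 2
  false day: 2
  day day: 2
  … (7 more, each ≤ 2)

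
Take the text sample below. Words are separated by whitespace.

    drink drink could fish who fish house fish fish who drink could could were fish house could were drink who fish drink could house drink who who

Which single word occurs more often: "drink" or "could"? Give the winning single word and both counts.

"drink": 6 occurrences
"could": 5 occurrences

"drink" (6 vs 5)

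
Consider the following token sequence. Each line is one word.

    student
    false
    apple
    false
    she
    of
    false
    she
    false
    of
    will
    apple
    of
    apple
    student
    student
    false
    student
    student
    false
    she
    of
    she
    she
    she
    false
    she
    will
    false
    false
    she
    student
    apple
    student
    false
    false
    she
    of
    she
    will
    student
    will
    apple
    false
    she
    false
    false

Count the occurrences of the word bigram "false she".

7

Scanning the 46 overlapping bigram windows for "false she":
  position 4–5: false she
  position 7–8: false she
  position 20–21: false she
  position 26–27: false she
  position 30–31: false she
  position 36–37: false she
  position 44–45: false she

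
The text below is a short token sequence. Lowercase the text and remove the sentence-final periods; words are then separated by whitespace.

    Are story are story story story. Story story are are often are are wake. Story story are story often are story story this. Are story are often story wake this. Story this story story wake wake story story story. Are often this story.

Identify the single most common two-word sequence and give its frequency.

"story story", 9 times

Bigram frequencies (highest first):
  story story: 9
  are story: 5
  story are: 5
  are often: 3
  this story: 3
  are are: 2
  … (11 more, each ≤ 2)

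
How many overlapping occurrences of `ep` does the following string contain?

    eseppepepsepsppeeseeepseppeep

Sliding a length-2 window over the 29 characters (28 positions):
  position 3–4: ep
  position 6–7: ep
  position 8–9: ep
  position 11–12: ep
  position 21–22: ep
  position 24–25: ep
  position 28–29: ep

7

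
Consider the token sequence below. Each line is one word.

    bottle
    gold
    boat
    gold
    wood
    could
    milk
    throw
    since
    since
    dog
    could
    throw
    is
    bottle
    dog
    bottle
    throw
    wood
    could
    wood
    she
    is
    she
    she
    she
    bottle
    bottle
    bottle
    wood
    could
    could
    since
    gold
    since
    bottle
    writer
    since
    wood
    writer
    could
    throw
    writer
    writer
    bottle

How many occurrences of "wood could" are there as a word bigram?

Scanning the 44 overlapping bigram windows for "wood could":
  position 5–6: wood could
  position 19–20: wood could
  position 30–31: wood could

3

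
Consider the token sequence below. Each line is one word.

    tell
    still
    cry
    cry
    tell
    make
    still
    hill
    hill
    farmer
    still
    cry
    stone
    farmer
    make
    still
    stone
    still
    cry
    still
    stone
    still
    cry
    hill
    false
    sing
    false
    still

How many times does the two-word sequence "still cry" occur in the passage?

4

Scanning the 27 overlapping bigram windows for "still cry":
  position 2–3: still cry
  position 11–12: still cry
  position 18–19: still cry
  position 22–23: still cry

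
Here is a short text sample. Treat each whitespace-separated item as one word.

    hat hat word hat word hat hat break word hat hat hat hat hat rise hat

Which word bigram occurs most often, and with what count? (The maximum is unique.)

Bigram frequencies (highest first):
  hat hat: 6
  word hat: 3
  hat word: 2
  hat break: 1
  break word: 1
  hat rise: 1
  … (1 more, each ≤ 1)

"hat hat", 6 times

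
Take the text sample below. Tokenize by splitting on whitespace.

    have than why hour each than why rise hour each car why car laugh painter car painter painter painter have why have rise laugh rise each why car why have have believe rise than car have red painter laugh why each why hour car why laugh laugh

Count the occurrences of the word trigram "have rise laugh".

1

Scanning the 45 overlapping trigram windows for "have rise laugh":
  position 22–24: have rise laugh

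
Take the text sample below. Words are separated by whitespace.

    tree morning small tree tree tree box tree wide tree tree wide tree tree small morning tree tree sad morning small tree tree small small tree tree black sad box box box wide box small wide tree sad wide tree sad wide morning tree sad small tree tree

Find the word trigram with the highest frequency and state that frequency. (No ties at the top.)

"small tree tree", 4 times

Trigram frequencies (highest first):
  small tree tree: 4
  morning small tree: 2
  tree wide tree: 2
  wide tree tree: 2
  tree tree small: 2
  wide tree sad: 2
  … (31 more, each ≤ 2)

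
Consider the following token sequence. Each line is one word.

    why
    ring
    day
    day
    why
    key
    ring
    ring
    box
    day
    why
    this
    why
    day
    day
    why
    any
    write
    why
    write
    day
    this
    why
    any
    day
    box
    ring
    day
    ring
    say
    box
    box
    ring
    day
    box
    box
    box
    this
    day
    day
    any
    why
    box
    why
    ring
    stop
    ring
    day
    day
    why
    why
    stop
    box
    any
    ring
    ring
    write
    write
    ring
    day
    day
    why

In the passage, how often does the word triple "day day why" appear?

Scanning the 60 overlapping trigram windows for "day day why":
  position 3–5: day day why
  position 14–16: day day why
  position 48–50: day day why
  position 60–62: day day why

4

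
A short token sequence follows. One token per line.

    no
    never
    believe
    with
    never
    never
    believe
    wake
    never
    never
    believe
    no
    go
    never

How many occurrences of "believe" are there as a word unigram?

Scanning the 14 tokens for "believe":
  position 3: believe
  position 7: believe
  position 11: believe

3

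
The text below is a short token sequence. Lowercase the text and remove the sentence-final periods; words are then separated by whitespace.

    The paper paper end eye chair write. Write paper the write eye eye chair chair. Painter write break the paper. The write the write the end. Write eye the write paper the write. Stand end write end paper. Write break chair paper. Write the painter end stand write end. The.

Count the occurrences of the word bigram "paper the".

3

Scanning the 49 overlapping bigram windows for "paper the":
  position 9–10: paper the
  position 20–21: paper the
  position 31–32: paper the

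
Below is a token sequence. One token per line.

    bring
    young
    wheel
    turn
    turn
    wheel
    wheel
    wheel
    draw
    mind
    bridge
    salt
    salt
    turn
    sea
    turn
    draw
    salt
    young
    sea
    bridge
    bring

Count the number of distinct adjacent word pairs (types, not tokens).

22 tokens → 21 bigram windows in total.
Repeated bigrams (each contributes count−1 duplicates):
  wheel wheel: 2
1 duplicate windows → 21 − 1 = 20 distinct.

20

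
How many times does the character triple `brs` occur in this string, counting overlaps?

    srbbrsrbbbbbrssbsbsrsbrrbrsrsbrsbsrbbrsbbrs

Sliding a length-3 window over the 43 characters (41 positions):
  position 4–6: brs
  position 12–14: brs
  position 25–27: brs
  position 30–32: brs
  position 37–39: brs
  position 41–43: brs

6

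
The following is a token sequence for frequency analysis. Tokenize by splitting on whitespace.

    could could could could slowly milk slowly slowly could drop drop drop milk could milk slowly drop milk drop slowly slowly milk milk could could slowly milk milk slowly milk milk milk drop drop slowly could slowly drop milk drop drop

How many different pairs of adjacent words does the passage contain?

41 tokens → 40 bigram windows in total.
Repeated bigrams (each contributes count−1 duplicates):
  could could: 4
  drop drop: 4
  milk milk: 4
  slowly milk: 4
  could slowly: 3
  drop milk: 3
  milk drop: 3
  milk slowly: 3
  … (5 more repeated)
25 duplicate windows → 40 − 25 = 15 distinct.

15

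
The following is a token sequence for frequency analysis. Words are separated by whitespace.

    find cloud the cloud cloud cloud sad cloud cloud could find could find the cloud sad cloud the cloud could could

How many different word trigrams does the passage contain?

17

21 tokens → 19 trigram windows in total.
Repeated trigrams (each contributes count−1 duplicates):
  cloud sad cloud: 2
  cloud the cloud: 2
2 duplicate windows → 19 − 2 = 17 distinct.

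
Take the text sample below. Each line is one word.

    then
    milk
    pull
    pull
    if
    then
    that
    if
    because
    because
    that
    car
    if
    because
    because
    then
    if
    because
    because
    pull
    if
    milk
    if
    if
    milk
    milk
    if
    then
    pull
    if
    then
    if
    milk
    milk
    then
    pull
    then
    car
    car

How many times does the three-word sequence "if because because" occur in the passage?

Scanning the 37 overlapping trigram windows for "if because because":
  position 8–10: if because because
  position 13–15: if because because
  position 17–19: if because because

3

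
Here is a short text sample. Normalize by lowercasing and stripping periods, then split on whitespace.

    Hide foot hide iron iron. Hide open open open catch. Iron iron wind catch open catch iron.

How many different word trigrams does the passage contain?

17 tokens → 15 trigram windows in total.
Repeated trigrams (each contributes count−1 duplicates):
  open catch iron: 2
1 duplicate windows → 15 − 1 = 14 distinct.

14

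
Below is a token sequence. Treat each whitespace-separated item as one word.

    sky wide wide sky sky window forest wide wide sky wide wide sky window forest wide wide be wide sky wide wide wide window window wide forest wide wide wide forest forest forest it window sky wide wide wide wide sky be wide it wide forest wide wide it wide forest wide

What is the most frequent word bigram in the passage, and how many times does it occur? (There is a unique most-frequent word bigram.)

Bigram frequencies (highest first):
  wide wide: 12
  wide sky: 5
  forest wide: 5
  sky wide: 4
  wide forest: 4
  sky window: 2
  … (14 more, each ≤ 2)

"wide wide", 12 times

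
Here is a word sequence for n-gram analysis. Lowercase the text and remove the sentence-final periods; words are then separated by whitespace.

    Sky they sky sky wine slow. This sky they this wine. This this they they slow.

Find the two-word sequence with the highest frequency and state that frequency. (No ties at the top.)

Bigram frequencies (highest first):
  sky they: 2
  they sky: 1
  sky sky: 1
  sky wine: 1
  wine slow: 1
  slow this: 1
  … (8 more, each ≤ 1)

"sky they", 2 times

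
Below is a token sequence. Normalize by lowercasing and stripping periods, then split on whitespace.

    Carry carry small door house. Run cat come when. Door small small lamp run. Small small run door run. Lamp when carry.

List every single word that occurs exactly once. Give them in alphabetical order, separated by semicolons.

cat; come; house

Unigram counts meeting the condition (exactly once):
  cat: 1
  come: 1
  house: 1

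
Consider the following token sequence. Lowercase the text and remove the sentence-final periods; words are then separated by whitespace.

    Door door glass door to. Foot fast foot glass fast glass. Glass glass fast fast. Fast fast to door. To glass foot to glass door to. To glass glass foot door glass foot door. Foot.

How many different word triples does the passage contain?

30

35 tokens → 33 trigram windows in total.
Repeated trigrams (each contributes count−1 duplicates):
  fast fast fast: 2
  glass door to: 2
  glass foot door: 2
3 duplicate windows → 33 − 3 = 30 distinct.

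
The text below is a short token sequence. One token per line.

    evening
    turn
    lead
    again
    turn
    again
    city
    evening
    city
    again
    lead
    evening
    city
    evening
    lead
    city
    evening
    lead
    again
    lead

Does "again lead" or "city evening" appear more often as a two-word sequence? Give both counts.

"city evening" (3 vs 2)

"again lead": 2 occurrences
"city evening": 3 occurrences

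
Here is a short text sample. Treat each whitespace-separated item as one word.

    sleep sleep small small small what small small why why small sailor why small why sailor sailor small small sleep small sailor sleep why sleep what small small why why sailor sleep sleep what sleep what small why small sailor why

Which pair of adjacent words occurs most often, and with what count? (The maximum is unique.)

"small small", 5 times

Bigram frequencies (highest first):
  small small: 5
  small why: 4
  what small: 3
  why small: 3
  small sailor: 3
  sleep what: 3
  … (13 more, each ≤ 2)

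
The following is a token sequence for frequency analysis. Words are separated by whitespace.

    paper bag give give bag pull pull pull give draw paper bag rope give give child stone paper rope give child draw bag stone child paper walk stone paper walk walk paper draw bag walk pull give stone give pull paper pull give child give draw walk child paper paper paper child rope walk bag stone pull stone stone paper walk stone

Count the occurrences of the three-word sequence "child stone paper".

1

Scanning the 60 overlapping trigram windows for "child stone paper":
  position 16–18: child stone paper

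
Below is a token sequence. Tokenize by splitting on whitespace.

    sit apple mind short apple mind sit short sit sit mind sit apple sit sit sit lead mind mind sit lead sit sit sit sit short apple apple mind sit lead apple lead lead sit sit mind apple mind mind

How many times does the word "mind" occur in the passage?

Scanning the 40 tokens for "mind":
  position 3: mind
  position 6: mind
  position 11: mind
  position 18: mind
  position 19: mind
  position 29: mind
  position 37: mind
  position 39: mind
  position 40: mind

9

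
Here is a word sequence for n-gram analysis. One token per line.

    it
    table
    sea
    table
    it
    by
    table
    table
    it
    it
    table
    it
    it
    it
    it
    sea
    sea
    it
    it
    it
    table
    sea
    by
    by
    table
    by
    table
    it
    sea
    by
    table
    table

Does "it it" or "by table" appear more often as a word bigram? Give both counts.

"it it" (6 vs 4)

"it it": 6 occurrences
"by table": 4 occurrences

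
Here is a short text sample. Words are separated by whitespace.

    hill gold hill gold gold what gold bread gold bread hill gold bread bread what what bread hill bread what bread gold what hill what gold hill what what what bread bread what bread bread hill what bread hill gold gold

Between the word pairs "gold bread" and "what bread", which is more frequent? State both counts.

"what bread" (5 vs 3)

"gold bread": 3 occurrences
"what bread": 5 occurrences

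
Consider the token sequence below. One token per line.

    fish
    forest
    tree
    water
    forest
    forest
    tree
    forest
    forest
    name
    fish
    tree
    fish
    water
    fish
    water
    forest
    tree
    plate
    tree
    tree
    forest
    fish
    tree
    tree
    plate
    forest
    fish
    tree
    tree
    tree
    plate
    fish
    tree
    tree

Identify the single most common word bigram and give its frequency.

"tree tree", 5 times

Bigram frequencies (highest first):
  tree tree: 5
  fish tree: 4
  forest tree: 3
  tree plate: 3
  water forest: 2
  forest forest: 2
  … (12 more, each ≤ 2)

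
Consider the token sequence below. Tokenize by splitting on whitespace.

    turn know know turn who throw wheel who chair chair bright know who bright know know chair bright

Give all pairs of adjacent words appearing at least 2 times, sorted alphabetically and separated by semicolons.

bright know; chair bright; know know

Bigram counts meeting the condition (at least 2 times):
  bright know: 2
  chair bright: 2
  know know: 2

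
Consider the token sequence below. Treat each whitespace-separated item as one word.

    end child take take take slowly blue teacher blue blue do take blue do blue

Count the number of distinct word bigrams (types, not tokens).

12

15 tokens → 14 bigram windows in total.
Repeated bigrams (each contributes count−1 duplicates):
  blue do: 2
  take take: 2
2 duplicate windows → 14 − 2 = 12 distinct.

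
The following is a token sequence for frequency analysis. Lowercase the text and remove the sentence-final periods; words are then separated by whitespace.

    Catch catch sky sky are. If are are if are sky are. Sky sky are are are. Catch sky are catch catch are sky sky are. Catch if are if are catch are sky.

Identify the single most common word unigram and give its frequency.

"are", 14 times

Unigram frequencies (highest first):
  are: 14
  sky: 9
  catch: 7
  if: 4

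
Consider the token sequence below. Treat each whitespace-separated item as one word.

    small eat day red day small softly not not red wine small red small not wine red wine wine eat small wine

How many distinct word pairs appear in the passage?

20

22 tokens → 21 bigram windows in total.
Repeated bigrams (each contributes count−1 duplicates):
  red wine: 2
1 duplicate windows → 21 − 1 = 20 distinct.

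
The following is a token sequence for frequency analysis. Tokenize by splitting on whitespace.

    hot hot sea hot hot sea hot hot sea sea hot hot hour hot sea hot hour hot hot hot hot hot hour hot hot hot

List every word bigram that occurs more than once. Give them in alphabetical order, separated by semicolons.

Bigram counts meeting the condition (more than once):
  hot hot: 10
  hot hour: 3
  hot sea: 4
  hour hot: 3
  sea hot: 4

hot hot; hot hour; hot sea; hour hot; sea hot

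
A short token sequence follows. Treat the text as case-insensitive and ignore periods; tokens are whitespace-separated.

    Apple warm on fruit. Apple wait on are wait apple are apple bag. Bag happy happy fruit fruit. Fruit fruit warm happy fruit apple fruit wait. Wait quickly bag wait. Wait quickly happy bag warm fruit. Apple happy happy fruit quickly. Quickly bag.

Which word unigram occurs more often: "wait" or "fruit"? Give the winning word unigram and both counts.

"wait": 6 occurrences
"fruit": 9 occurrences

"fruit" (9 vs 6)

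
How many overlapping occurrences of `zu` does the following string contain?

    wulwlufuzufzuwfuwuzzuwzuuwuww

4

Sliding a length-2 window over the 29 characters (28 positions):
  position 9–10: zu
  position 12–13: zu
  position 20–21: zu
  position 23–24: zu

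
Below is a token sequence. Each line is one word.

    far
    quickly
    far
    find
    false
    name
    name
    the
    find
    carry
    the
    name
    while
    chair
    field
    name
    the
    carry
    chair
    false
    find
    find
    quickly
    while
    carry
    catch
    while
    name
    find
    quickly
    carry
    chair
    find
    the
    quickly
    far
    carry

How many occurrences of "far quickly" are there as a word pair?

1

Scanning the 36 overlapping bigram windows for "far quickly":
  position 1–2: far quickly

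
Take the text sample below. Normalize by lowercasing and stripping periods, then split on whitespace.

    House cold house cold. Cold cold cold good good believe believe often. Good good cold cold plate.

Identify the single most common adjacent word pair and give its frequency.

Bigram frequencies (highest first):
  cold cold: 4
  house cold: 2
  good good: 2
  cold house: 1
  cold good: 1
  good believe: 1
  … (5 more, each ≤ 1)

"cold cold", 4 times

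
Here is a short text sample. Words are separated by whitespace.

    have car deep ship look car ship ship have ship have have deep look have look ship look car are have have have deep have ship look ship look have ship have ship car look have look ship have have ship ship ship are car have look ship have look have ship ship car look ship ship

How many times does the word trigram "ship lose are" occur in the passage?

Scanning the 55 overlapping trigram windows for "ship lose are":
  (none found)

0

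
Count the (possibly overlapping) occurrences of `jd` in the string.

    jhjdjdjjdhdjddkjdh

5

Sliding a length-2 window over the 18 characters (17 positions):
  position 3–4: jd
  position 5–6: jd
  position 8–9: jd
  position 12–13: jd
  position 16–17: jd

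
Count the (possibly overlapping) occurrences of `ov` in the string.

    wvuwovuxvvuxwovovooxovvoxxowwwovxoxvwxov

6

Sliding a length-2 window over the 40 characters (39 positions):
  position 5–6: ov
  position 14–15: ov
  position 16–17: ov
  position 21–22: ov
  position 31–32: ov
  position 39–40: ov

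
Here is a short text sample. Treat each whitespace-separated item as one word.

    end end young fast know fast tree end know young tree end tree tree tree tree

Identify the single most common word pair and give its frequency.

"tree tree", 3 times

Bigram frequencies (highest first):
  tree tree: 3
  tree end: 2
  end end: 1
  end young: 1
  young fast: 1
  fast know: 1
  … (6 more, each ≤ 1)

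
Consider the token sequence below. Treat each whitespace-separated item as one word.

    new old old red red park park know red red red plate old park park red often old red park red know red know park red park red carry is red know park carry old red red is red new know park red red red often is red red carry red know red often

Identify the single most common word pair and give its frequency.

Bigram frequencies (highest first):
  red red: 7
  park red: 5
  red know: 4
  old red: 3
  red park: 3
  know red: 3
  … (20 more, each ≤ 3)

"red red", 7 times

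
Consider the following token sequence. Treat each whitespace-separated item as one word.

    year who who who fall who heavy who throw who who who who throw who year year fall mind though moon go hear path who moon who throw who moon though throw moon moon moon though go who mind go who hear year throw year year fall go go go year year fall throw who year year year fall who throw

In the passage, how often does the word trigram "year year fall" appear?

Scanning the 59 overlapping trigram windows for "year year fall":
  position 16–18: year year fall
  position 45–47: year year fall
  position 51–53: year year fall
  position 57–59: year year fall

4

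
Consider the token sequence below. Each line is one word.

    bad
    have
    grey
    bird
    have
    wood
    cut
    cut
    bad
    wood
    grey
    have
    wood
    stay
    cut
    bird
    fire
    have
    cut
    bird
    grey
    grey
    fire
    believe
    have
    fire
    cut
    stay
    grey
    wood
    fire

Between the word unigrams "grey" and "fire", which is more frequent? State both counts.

"grey" (5 vs 4)

"grey": 5 occurrences
"fire": 4 occurrences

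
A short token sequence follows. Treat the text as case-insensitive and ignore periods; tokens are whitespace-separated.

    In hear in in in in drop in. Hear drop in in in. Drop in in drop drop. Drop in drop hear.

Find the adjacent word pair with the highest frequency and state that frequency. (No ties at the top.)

"in in", 6 times

Bigram frequencies (highest first):
  in in: 6
  in drop: 4
  drop in: 4
  in hear: 2
  drop drop: 2
  hear in: 1
  … (2 more, each ≤ 1)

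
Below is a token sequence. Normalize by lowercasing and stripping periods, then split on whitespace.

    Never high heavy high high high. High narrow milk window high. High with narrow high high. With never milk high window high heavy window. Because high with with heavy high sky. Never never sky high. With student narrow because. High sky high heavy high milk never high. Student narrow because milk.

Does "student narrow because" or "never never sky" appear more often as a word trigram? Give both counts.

"student narrow because" (2 vs 1)

"student narrow because": 2 occurrences
"never never sky": 1 occurrence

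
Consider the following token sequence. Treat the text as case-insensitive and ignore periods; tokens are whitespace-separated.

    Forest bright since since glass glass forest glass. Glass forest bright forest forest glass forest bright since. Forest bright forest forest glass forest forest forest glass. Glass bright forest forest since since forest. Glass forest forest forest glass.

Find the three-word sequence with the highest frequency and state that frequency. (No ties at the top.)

Trigram frequencies (highest first):
  forest forest glass: 4
  bright forest forest: 3
  forest glass forest: 3
  forest bright since: 2
  glass glass forest: 2
  forest glass glass: 2
  … (16 more, each ≤ 2)

"forest forest glass", 4 times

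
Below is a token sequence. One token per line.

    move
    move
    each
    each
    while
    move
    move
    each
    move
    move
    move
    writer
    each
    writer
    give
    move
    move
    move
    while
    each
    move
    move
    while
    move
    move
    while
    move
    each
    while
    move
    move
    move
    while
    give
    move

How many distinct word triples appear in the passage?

35 tokens → 33 trigram windows in total.
Repeated trigrams (each contributes count−1 duplicates):
  move move while: 4
  move move move: 3
  while move move: 3
  each move move: 2
  each while move: 2
  move move each: 2
  move while move: 2
11 duplicate windows → 33 − 11 = 22 distinct.

22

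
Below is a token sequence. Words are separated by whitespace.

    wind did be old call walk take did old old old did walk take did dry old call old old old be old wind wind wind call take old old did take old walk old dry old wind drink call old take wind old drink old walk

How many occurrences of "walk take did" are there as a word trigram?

Scanning the 45 overlapping trigram windows for "walk take did":
  position 6–8: walk take did
  position 13–15: walk take did

2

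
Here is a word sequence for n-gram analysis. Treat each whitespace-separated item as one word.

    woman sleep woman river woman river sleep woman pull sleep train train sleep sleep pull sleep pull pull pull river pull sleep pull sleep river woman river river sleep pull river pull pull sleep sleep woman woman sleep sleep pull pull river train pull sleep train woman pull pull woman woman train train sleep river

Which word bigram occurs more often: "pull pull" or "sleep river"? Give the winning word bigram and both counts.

"pull pull" (5 vs 2)

"pull pull": 5 occurrences
"sleep river": 2 occurrences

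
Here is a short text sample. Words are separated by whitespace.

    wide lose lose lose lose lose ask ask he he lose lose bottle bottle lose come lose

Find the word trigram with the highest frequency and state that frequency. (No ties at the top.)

Trigram frequencies (highest first):
  lose lose lose: 3
  wide lose lose: 1
  lose lose ask: 1
  lose ask ask: 1
  ask ask he: 1
  ask he he: 1
  … (7 more, each ≤ 1)

"lose lose lose", 3 times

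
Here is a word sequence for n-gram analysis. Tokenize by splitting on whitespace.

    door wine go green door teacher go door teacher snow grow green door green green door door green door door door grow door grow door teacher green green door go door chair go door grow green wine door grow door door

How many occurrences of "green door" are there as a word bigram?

Scanning the 40 overlapping bigram windows for "green door":
  position 4–5: green door
  position 12–13: green door
  position 15–16: green door
  position 18–19: green door
  position 28–29: green door

5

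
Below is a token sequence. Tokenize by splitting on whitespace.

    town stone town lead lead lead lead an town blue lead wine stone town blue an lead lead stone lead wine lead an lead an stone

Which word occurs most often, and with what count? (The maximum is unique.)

"lead", 10 times

Unigram frequencies (highest first):
  lead: 10
  town: 4
  stone: 4
  an: 4
  blue: 2
  wine: 2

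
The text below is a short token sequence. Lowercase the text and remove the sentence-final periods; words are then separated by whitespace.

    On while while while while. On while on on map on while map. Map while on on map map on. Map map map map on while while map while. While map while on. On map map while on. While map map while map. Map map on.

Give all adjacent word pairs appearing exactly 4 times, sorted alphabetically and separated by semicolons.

Bigram counts meeting the condition (exactly 4 times):
  map on: 4
  on map: 4

map on; on map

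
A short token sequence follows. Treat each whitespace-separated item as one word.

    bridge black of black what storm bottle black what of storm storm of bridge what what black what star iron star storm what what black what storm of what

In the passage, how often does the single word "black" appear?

Scanning the 29 tokens for "black":
  position 2: black
  position 4: black
  position 8: black
  position 17: black
  position 25: black

5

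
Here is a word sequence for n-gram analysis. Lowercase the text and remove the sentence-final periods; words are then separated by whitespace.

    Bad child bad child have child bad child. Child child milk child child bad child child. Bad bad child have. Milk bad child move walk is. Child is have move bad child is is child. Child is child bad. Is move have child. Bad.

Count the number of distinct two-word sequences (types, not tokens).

44 tokens → 43 bigram windows in total.
Repeated bigrams (each contributes count−1 duplicates):
  bad child: 7
  child bad: 6
  child child: 5
  child is: 3
  is child: 3
  child have: 2
  have child: 2
21 duplicate windows → 43 − 21 = 22 distinct.

22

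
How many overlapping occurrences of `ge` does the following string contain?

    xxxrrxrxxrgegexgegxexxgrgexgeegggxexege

6

Sliding a length-2 window over the 39 characters (38 positions):
  position 11–12: ge
  position 13–14: ge
  position 16–17: ge
  position 25–26: ge
  position 28–29: ge
  position 38–39: ge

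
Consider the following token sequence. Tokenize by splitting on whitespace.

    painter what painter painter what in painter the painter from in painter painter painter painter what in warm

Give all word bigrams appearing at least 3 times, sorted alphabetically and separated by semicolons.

Bigram counts meeting the condition (at least 3 times):
  painter painter: 4
  painter what: 3

painter painter; painter what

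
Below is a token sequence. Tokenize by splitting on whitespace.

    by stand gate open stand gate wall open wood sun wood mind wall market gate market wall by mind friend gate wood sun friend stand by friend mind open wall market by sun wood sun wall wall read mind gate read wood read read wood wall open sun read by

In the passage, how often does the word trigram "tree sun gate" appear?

0

Scanning the 48 overlapping trigram windows for "tree sun gate":
  (none found)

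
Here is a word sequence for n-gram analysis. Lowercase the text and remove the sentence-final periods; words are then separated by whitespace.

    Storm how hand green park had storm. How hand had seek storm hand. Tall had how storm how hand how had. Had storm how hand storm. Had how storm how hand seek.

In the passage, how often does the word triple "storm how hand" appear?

Scanning the 30 overlapping trigram windows for "storm how hand":
  position 1–3: storm how hand
  position 7–9: storm how hand
  position 17–19: storm how hand
  position 23–25: storm how hand
  position 29–31: storm how hand

5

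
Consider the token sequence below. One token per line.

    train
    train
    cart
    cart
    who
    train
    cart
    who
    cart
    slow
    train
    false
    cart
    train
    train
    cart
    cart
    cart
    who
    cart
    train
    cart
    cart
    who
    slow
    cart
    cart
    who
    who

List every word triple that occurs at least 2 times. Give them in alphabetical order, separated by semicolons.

Trigram counts meeting the condition (at least 2 times):
  cart cart who: 4
  cart who cart: 2
  train cart cart: 3
  train train cart: 2

cart cart who; cart who cart; train cart cart; train train cart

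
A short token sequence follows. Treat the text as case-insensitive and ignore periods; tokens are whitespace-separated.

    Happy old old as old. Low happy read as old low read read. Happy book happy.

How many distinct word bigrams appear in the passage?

13

16 tokens → 15 bigram windows in total.
Repeated bigrams (each contributes count−1 duplicates):
  as old: 2
  old low: 2
2 duplicate windows → 15 − 2 = 13 distinct.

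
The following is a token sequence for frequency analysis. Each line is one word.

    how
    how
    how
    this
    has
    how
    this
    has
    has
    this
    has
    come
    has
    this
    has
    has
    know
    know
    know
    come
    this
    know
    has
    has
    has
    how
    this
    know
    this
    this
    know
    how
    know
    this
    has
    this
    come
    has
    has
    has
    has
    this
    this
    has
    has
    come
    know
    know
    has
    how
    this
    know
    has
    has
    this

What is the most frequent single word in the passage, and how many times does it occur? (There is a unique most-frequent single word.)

"has", 20 times

Unigram frequencies (highest first):
  has: 20
  this: 14
  know: 10
  how: 7
  come: 4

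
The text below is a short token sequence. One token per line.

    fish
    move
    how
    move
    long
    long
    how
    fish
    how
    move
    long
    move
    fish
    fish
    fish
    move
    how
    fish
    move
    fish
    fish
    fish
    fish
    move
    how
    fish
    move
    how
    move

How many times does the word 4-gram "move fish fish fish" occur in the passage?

2

Scanning the 26 overlapping 4-gram windows for "move fish fish fish":
  position 12–15: move fish fish fish
  position 19–22: move fish fish fish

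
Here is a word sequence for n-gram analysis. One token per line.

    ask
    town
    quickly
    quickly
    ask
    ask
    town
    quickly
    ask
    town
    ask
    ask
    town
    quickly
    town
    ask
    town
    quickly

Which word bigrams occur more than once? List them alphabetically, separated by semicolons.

Bigram counts meeting the condition (more than once):
  ask ask: 2
  ask town: 5
  quickly ask: 2
  town ask: 2
  town quickly: 4

ask ask; ask town; quickly ask; town ask; town quickly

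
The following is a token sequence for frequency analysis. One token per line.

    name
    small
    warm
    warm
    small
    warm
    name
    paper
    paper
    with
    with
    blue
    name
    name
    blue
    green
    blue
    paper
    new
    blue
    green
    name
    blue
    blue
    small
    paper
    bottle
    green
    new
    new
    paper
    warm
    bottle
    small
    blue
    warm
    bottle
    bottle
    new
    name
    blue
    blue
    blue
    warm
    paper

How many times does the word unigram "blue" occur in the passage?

Scanning the 45 tokens for "blue":
  position 12: blue
  position 15: blue
  position 17: blue
  position 20: blue
  position 23: blue
  position 24: blue
  position 35: blue
  position 41: blue
  position 42: blue
  position 43: blue

10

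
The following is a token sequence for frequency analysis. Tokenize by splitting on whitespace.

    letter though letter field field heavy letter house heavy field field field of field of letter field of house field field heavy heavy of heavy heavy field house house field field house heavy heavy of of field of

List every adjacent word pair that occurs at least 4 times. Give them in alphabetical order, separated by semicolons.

field field; field of

Bigram counts meeting the condition (at least 4 times):
  field field: 5
  field of: 4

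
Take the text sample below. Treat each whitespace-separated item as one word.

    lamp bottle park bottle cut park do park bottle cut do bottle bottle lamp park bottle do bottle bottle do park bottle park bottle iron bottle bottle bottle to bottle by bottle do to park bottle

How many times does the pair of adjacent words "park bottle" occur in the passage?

6

Scanning the 35 overlapping bigram windows for "park bottle":
  position 3–4: park bottle
  position 8–9: park bottle
  position 15–16: park bottle
  position 21–22: park bottle
  position 23–24: park bottle
  position 35–36: park bottle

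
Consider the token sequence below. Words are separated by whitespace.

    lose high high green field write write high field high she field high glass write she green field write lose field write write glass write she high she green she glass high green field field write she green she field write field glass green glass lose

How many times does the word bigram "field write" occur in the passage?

Scanning the 45 overlapping bigram windows for "field write":
  position 5–6: field write
  position 18–19: field write
  position 21–22: field write
  position 35–36: field write
  position 40–41: field write

5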